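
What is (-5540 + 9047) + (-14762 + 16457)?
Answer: 5202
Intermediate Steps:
(-5540 + 9047) + (-14762 + 16457) = 3507 + 1695 = 5202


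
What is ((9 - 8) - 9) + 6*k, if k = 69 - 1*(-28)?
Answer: 574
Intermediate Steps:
k = 97 (k = 69 + 28 = 97)
((9 - 8) - 9) + 6*k = ((9 - 8) - 9) + 6*97 = (1 - 9) + 582 = -8 + 582 = 574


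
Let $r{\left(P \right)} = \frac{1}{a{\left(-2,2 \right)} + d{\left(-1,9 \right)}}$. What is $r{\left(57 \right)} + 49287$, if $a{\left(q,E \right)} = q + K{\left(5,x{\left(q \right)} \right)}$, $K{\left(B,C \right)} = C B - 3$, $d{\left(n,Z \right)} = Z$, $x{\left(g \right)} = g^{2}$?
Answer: $\frac{1182889}{24} \approx 49287.0$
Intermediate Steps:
$K{\left(B,C \right)} = -3 + B C$ ($K{\left(B,C \right)} = B C - 3 = -3 + B C$)
$a{\left(q,E \right)} = -3 + q + 5 q^{2}$ ($a{\left(q,E \right)} = q + \left(-3 + 5 q^{2}\right) = -3 + q + 5 q^{2}$)
$r{\left(P \right)} = \frac{1}{24}$ ($r{\left(P \right)} = \frac{1}{\left(-3 - 2 + 5 \left(-2\right)^{2}\right) + 9} = \frac{1}{\left(-3 - 2 + 5 \cdot 4\right) + 9} = \frac{1}{\left(-3 - 2 + 20\right) + 9} = \frac{1}{15 + 9} = \frac{1}{24}$)
$r{\left(57 \right)} + 49287 = \frac{1}{24} + 49287 = \frac{1182889}{24}$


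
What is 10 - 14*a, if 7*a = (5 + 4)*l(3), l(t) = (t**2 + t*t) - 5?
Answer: -224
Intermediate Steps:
l(t) = -5 + 2*t**2 (l(t) = (t**2 + t**2) - 5 = 2*t**2 - 5 = -5 + 2*t**2)
a = 117/7 (a = ((5 + 4)*(-5 + 2*3**2))/7 = (9*(-5 + 2*9))/7 = (9*(-5 + 18))/7 = (9*13)/7 = (1/7)*117 = 117/7 ≈ 16.714)
10 - 14*a = 10 - 14*117/7 = 10 - 234 = -224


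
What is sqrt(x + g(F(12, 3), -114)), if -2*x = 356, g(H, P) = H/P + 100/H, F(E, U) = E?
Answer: I*sqrt(551589)/57 ≈ 13.03*I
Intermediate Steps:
g(H, P) = 100/H + H/P
x = -178 (x = -1/2*356 = -178)
sqrt(x + g(F(12, 3), -114)) = sqrt(-178 + (100/12 + 12/(-114))) = sqrt(-178 + (100*(1/12) + 12*(-1/114))) = sqrt(-178 + (25/3 - 2/19)) = sqrt(-178 + 469/57) = sqrt(-9677/57) = I*sqrt(551589)/57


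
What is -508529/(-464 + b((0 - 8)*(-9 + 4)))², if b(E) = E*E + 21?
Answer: -508529/1338649 ≈ -0.37988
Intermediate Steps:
b(E) = 21 + E² (b(E) = E² + 21 = 21 + E²)
-508529/(-464 + b((0 - 8)*(-9 + 4)))² = -508529/(-464 + (21 + ((0 - 8)*(-9 + 4))²))² = -508529/(-464 + (21 + (-8*(-5))²))² = -508529/(-464 + (21 + 40²))² = -508529/(-464 + (21 + 1600))² = -508529/(-464 + 1621)² = -508529/(1157²) = -508529/1338649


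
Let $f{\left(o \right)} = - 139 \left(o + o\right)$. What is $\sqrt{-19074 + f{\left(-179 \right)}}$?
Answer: $4 \sqrt{1918} \approx 175.18$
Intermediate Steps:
$f{\left(o \right)} = - 278 o$ ($f{\left(o \right)} = - 139 \cdot 2 o = - 278 o$)
$\sqrt{-19074 + f{\left(-179 \right)}} = \sqrt{-19074 - -49762} = \sqrt{-19074 + 49762} = \sqrt{30688} = 4 \sqrt{1918}$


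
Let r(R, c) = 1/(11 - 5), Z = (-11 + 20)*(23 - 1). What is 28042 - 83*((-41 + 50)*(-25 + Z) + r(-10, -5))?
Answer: -607217/6 ≈ -1.0120e+5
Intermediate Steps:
Z = 198 (Z = 9*22 = 198)
r(R, c) = ⅙ (r(R, c) = 1/6 = ⅙)
28042 - 83*((-41 + 50)*(-25 + Z) + r(-10, -5)) = 28042 - 83*((-41 + 50)*(-25 + 198) + ⅙) = 28042 - 83*(9*173 + ⅙) = 28042 - 83*(1557 + ⅙) = 28042 - 83*9343/6 = 28042 - 775469/6 = -607217/6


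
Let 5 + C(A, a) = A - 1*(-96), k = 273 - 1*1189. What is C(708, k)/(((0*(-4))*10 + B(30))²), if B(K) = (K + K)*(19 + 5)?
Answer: 799/2073600 ≈ 0.00038532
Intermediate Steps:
k = -916 (k = 273 - 1189 = -916)
C(A, a) = 91 + A (C(A, a) = -5 + (A - 1*(-96)) = -5 + (A + 96) = -5 + (96 + A) = 91 + A)
B(K) = 48*K (B(K) = (2*K)*24 = 48*K)
C(708, k)/(((0*(-4))*10 + B(30))²) = (91 + 708)/(((0*(-4))*10 + 48*30)²) = 799/((0*10 + 1440)²) = 799/((0 + 1440)²) = 799/(1440²) = 799/2073600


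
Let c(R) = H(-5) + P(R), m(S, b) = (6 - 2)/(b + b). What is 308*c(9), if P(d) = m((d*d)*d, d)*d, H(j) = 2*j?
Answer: -2464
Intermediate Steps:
m(S, b) = 2/b (m(S, b) = 4/((2*b)) = 4*(1/(2*b)) = 2/b)
P(d) = 2 (P(d) = (2/d)*d = 2)
c(R) = -8 (c(R) = 2*(-5) + 2 = -10 + 2 = -8)
308*c(9) = 308*(-8) = -2464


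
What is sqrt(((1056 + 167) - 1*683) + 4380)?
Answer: 2*sqrt(1230) ≈ 70.143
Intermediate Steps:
sqrt(((1056 + 167) - 1*683) + 4380) = sqrt((1223 - 683) + 4380) = sqrt(540 + 4380) = sqrt(4920) = 2*sqrt(1230)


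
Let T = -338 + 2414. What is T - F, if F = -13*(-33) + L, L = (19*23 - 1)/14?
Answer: 11311/7 ≈ 1615.9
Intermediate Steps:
L = 218/7 (L = (437 - 1)*(1/14) = 436*(1/14) = 218/7 ≈ 31.143)
T = 2076
F = 3221/7 (F = -13*(-33) + 218/7 = 429 + 218/7 = 3221/7 ≈ 460.14)
T - F = 2076 - 1*3221/7 = 2076 - 3221/7 = 11311/7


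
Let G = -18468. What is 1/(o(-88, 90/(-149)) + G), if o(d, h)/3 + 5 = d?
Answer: -1/18747 ≈ -5.3342e-5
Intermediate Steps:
o(d, h) = -15 + 3*d
1/(o(-88, 90/(-149)) + G) = 1/((-15 + 3*(-88)) - 18468) = 1/((-15 - 264) - 18468) = 1/(-279 - 18468) = 1/(-18747) = -1/18747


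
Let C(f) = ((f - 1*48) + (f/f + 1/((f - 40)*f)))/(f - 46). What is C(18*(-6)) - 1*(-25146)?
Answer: 5627296525/223776 ≈ 25147.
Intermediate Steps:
C(f) = (-47 + f + 1/(f*(-40 + f)))/(-46 + f) (C(f) = ((f - 48) + (1 + 1/((-40 + f)*f)))/(-46 + f) = ((-48 + f) + (1 + 1/(f*(-40 + f))))/(-46 + f) = (-47 + f + 1/(f*(-40 + f)))/(-46 + f))
C(18*(-6)) - 1*(-25146) = (1 + (18*(-6))³ - 87*(18*(-6))² + 1880*(18*(-6)))/(((18*(-6)))*(1840 + (18*(-6))² - 1548*(-6))) - 1*(-25146) = (1 + (-108)³ - 87*(-108)² + 1880*(-108))/((-108)*(1840 + (-108)² - 86*(-108))) + 25146 = -(1 - 1259712 - 87*11664 - 203040)/(108*(1840 + 11664 + 9288)) + 25146 = -1/108*(1 - 1259712 - 1014768 - 203040)/22792 + 25146 = -1/108*1/22792*(-2477519) + 25146 = 225229/223776 + 25146 = 5627296525/223776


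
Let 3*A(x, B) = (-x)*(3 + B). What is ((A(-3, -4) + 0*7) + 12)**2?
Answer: 121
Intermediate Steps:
A(x, B) = -x*(3 + B)/3 (A(x, B) = ((-x)*(3 + B))/3 = (-x*(3 + B))/3 = -x*(3 + B)/3)
((A(-3, -4) + 0*7) + 12)**2 = ((-1/3*(-3)*(3 - 4) + 0*7) + 12)**2 = ((-1/3*(-3)*(-1) + 0) + 12)**2 = ((-1 + 0) + 12)**2 = (-1 + 12)**2 = 11**2 = 121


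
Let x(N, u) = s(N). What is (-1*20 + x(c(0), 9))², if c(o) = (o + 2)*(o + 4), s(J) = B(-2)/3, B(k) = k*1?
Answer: 3844/9 ≈ 427.11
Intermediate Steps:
B(k) = k
s(J) = -⅔ (s(J) = -2/3 = -2*⅓ = -⅔)
c(o) = (2 + o)*(4 + o)
x(N, u) = -⅔
(-1*20 + x(c(0), 9))² = (-1*20 - ⅔)² = (-20 - ⅔)² = (-62/3)² = 3844/9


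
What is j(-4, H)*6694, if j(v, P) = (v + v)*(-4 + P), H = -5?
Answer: 481968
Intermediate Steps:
j(v, P) = 2*v*(-4 + P) (j(v, P) = (2*v)*(-4 + P) = 2*v*(-4 + P))
j(-4, H)*6694 = (2*(-4)*(-4 - 5))*6694 = (2*(-4)*(-9))*6694 = 72*6694 = 481968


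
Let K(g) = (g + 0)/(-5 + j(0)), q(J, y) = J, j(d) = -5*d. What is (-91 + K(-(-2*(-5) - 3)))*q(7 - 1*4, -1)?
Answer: -1344/5 ≈ -268.80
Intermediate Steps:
K(g) = -g/5 (K(g) = (g + 0)/(-5 - 5*0) = g/(-5 + 0) = g/(-5) = g*(-⅕) = -g/5)
(-91 + K(-(-2*(-5) - 3)))*q(7 - 1*4, -1) = (-91 - (-1)*(-2*(-5) - 3)/5)*(7 - 1*4) = (-91 - (-1)*(10 - 3)/5)*(7 - 4) = (-91 - (-1)*7/5)*3 = (-91 - ⅕*(-7))*3 = (-91 + 7/5)*3 = -448/5*3 = -1344/5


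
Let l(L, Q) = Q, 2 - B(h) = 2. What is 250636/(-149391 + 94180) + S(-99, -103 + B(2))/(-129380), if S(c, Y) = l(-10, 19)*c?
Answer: -32323433789/7143199180 ≈ -4.5251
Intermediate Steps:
B(h) = 0 (B(h) = 2 - 1*2 = 2 - 2 = 0)
S(c, Y) = 19*c
250636/(-149391 + 94180) + S(-99, -103 + B(2))/(-129380) = 250636/(-149391 + 94180) + (19*(-99))/(-129380) = 250636/(-55211) - 1881*(-1/129380) = 250636*(-1/55211) + 1881/129380 = -250636/55211 + 1881/129380 = -32323433789/7143199180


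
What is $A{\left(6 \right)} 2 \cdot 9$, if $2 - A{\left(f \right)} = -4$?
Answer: $108$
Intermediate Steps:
$A{\left(f \right)} = 6$ ($A{\left(f \right)} = 2 - -4 = 2 + 4 = 6$)
$A{\left(6 \right)} 2 \cdot 9 = 6 \cdot 2 \cdot 9 = 6 \cdot 18 = 108$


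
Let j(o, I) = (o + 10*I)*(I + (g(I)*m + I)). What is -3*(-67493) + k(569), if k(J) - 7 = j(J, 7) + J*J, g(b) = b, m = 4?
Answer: 553085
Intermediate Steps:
j(o, I) = 6*I*(o + 10*I) (j(o, I) = (o + 10*I)*(I + (I*4 + I)) = (o + 10*I)*(I + (4*I + I)) = (o + 10*I)*(I + 5*I) = (o + 10*I)*(6*I) = 6*I*(o + 10*I))
k(J) = 2947 + J**2 + 42*J (k(J) = 7 + (6*7*(J + 10*7) + J*J) = 7 + (6*7*(J + 70) + J**2) = 7 + (6*7*(70 + J) + J**2) = 7 + ((2940 + 42*J) + J**2) = 7 + (2940 + J**2 + 42*J) = 2947 + J**2 + 42*J)
-3*(-67493) + k(569) = -3*(-67493) + (2947 + 569**2 + 42*569) = 202479 + (2947 + 323761 + 23898) = 202479 + 350606 = 553085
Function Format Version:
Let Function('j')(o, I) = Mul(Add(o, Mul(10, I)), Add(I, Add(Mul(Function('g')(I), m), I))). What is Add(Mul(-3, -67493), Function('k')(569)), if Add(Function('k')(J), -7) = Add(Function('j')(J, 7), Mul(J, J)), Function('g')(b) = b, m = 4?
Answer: 553085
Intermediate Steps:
Function('j')(o, I) = Mul(6, I, Add(o, Mul(10, I))) (Function('j')(o, I) = Mul(Add(o, Mul(10, I)), Add(I, Add(Mul(I, 4), I))) = Mul(Add(o, Mul(10, I)), Add(I, Add(Mul(4, I), I))) = Mul(Add(o, Mul(10, I)), Add(I, Mul(5, I))) = Mul(Add(o, Mul(10, I)), Mul(6, I)) = Mul(6, I, Add(o, Mul(10, I))))
Function('k')(J) = Add(2947, Pow(J, 2), Mul(42, J)) (Function('k')(J) = Add(7, Add(Mul(6, 7, Add(J, Mul(10, 7))), Mul(J, J))) = Add(7, Add(Mul(6, 7, Add(J, 70)), Pow(J, 2))) = Add(7, Add(Mul(6, 7, Add(70, J)), Pow(J, 2))) = Add(7, Add(Add(2940, Mul(42, J)), Pow(J, 2))) = Add(7, Add(2940, Pow(J, 2), Mul(42, J))) = Add(2947, Pow(J, 2), Mul(42, J)))
Add(Mul(-3, -67493), Function('k')(569)) = Add(Mul(-3, -67493), Add(2947, Pow(569, 2), Mul(42, 569))) = Add(202479, Add(2947, 323761, 23898)) = Add(202479, 350606) = 553085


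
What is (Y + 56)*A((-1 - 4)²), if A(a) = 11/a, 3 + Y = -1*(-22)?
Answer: 33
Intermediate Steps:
Y = 19 (Y = -3 - 1*(-22) = -3 + 22 = 19)
(Y + 56)*A((-1 - 4)²) = (19 + 56)*(11/((-1 - 4)²)) = 75*(11/((-5)²)) = 75*(11/25) = 33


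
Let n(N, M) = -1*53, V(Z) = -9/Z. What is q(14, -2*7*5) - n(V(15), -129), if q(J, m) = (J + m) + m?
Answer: -73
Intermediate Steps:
q(J, m) = J + 2*m
n(N, M) = -53
q(14, -2*7*5) - n(V(15), -129) = (14 + 2*(-2*7*5)) - 1*(-53) = (14 + 2*(-14*5)) + 53 = (14 + 2*(-70)) + 53 = (14 - 140) + 53 = -126 + 53 = -73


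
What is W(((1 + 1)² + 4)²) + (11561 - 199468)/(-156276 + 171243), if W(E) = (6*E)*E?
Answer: 367641085/14967 ≈ 24563.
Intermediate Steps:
W(E) = 6*E²
W(((1 + 1)² + 4)²) + (11561 - 199468)/(-156276 + 171243) = 6*(((1 + 1)² + 4)²)² + (11561 - 199468)/(-156276 + 171243) = 6*((2² + 4)²)² - 187907/14967 = 6*((4 + 4)²)² - 187907*1/14967 = 6*(8²)² - 187907/14967 = 6*64² - 187907/14967 = 6*4096 - 187907/14967 = 24576 - 187907/14967 = 367641085/14967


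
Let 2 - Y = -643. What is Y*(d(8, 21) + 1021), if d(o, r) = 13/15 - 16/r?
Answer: 4610288/7 ≈ 6.5861e+5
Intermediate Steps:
Y = 645 (Y = 2 - 1*(-643) = 2 + 643 = 645)
d(o, r) = 13/15 - 16/r (d(o, r) = 13*(1/15) - 16/r = 13/15 - 16/r)
Y*(d(8, 21) + 1021) = 645*((13/15 - 16/21) + 1021) = 645*(11/105 + 1021) = 645*(107216/105) = 4610288/7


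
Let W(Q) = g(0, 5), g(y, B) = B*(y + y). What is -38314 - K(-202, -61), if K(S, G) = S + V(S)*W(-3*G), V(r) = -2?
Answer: -38112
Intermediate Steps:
g(y, B) = 2*B*y (g(y, B) = B*(2*y) = 2*B*y)
W(Q) = 0 (W(Q) = 2*5*0 = 0)
K(S, G) = S (K(S, G) = S - 2*0 = S + 0 = S)
-38314 - K(-202, -61) = -38314 - 1*(-202) = -38314 + 202 = -38112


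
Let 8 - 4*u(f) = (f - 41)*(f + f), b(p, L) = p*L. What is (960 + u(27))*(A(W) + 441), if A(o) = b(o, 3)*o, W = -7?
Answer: 676788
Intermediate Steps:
b(p, L) = L*p
u(f) = 2 - f*(-41 + f)/2 (u(f) = 2 - (f - 41)*(f + f)/4 = 2 - (-41 + f)*2*f/4 = 2 - f*(-41 + f)/2)
A(o) = 3*o² (A(o) = (3*o)*o = 3*o²)
(960 + u(27))*(A(W) + 441) = (960 + (2 - ½*27² + (41/2)*27))*(3*(-7)² + 441) = (960 + (2 - ½*729 + 1107/2))*(3*49 + 441) = (960 + (2 - 729/2 + 1107/2))*(147 + 441) = (960 + 191)*588 = 1151*588 = 676788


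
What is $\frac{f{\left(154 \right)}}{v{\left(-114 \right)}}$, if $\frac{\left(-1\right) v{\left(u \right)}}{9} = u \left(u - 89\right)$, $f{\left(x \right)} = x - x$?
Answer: $0$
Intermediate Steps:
$f{\left(x \right)} = 0$
$v{\left(u \right)} = - 9 u \left(-89 + u\right)$ ($v{\left(u \right)} = - 9 u \left(u - 89\right) = - 9 u \left(-89 + u\right)$)
$\frac{f{\left(154 \right)}}{v{\left(-114 \right)}} = \frac{0}{9 \left(-114\right) \left(89 - -114\right)} = \frac{0}{9 \left(-114\right) \left(89 + 114\right)} = \frac{0}{9 \left(-114\right) 203} = \frac{0}{-208278} = 0 \left(- \frac{1}{208278}\right) = 0$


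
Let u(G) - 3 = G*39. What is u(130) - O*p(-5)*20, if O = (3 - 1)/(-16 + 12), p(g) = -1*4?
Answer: 5033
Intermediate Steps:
u(G) = 3 + 39*G (u(G) = 3 + G*39 = 3 + 39*G)
p(g) = -4
O = -1/2 (O = 2/(-4) = 2*(-1/4) = -1/2 ≈ -0.50000)
u(130) - O*p(-5)*20 = (3 + 39*130) - (-1/2*(-4))*20 = (3 + 5070) - 2*20 = 5073 - 1*40 = 5073 - 40 = 5033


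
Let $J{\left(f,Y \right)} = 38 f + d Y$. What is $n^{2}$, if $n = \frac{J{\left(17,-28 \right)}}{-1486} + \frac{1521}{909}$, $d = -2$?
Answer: $\frac{8120893456}{5631451849} \approx 1.4421$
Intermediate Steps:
$J{\left(f,Y \right)} = - 2 Y + 38 f$ ($J{\left(f,Y \right)} = 38 f - 2 Y = - 2 Y + 38 f$)
$n = \frac{90116}{75043}$ ($n = \frac{\left(-2\right) \left(-28\right) + 38 \cdot 17}{-1486} + \frac{1521}{909} = \left(56 + 646\right) \left(- \frac{1}{1486}\right) + 1521 \cdot \frac{1}{909} = 702 \left(- \frac{1}{1486}\right) + \frac{169}{101} = - \frac{351}{743} + \frac{169}{101} = \frac{90116}{75043} \approx 1.2009$)
$n^{2} = \left(\frac{90116}{75043}\right)^{2} = \frac{8120893456}{5631451849}$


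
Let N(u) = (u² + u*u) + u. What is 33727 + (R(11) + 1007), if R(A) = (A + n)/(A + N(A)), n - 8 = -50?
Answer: 9169745/264 ≈ 34734.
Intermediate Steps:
n = -42 (n = 8 - 50 = -42)
N(u) = u + 2*u² (N(u) = (u² + u²) + u = 2*u² + u = u + 2*u²)
R(A) = (-42 + A)/(A + A*(1 + 2*A)) (R(A) = (A - 42)/(A + A*(1 + 2*A)) = (-42 + A)/(A + A*(1 + 2*A)))
33727 + (R(11) + 1007) = 33727 + ((½)*(-42 + 11)/(11*(1 + 11)) + 1007) = 33727 + ((½)*(1/11)*(-31)/12 + 1007) = 33727 + ((½)*(1/11)*(1/12)*(-31) + 1007) = 33727 + (-31/264 + 1007) = 33727 + 265817/264 = 9169745/264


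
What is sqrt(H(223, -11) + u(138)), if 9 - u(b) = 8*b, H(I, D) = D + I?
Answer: I*sqrt(883) ≈ 29.715*I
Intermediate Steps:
u(b) = 9 - 8*b
sqrt(H(223, -11) + u(138)) = sqrt((-11 + 223) + (9 - 8*138)) = sqrt(212 + (9 - 1104)) = sqrt(212 - 1095) = sqrt(-883) = I*sqrt(883)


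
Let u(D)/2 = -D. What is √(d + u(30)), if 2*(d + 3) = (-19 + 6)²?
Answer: √86/2 ≈ 4.6368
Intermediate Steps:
u(D) = -2*D (u(D) = 2*(-D) = -2*D)
d = 163/2 (d = -3 + (-19 + 6)²/2 = -3 + (½)*(-13)² = -3 + (½)*169 = -3 + 169/2 = 163/2 ≈ 81.500)
√(d + u(30)) = √(163/2 - 2*30) = √(163/2 - 60) = √(43/2) = √86/2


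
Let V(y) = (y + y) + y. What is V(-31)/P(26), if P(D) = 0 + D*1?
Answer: -93/26 ≈ -3.5769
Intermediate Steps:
V(y) = 3*y (V(y) = 2*y + y = 3*y)
P(D) = D (P(D) = 0 + D = D)
V(-31)/P(26) = (3*(-31))/26 = -93*1/26 = -93/26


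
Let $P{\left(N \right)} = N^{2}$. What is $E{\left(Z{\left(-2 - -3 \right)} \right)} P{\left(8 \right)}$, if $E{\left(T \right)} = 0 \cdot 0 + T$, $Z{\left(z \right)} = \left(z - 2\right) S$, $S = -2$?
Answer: $128$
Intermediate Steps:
$Z{\left(z \right)} = 4 - 2 z$ ($Z{\left(z \right)} = \left(z - 2\right) \left(-2\right) = \left(-2 + z\right) \left(-2\right) = 4 - 2 z$)
$E{\left(T \right)} = T$ ($E{\left(T \right)} = 0 + T = T$)
$E{\left(Z{\left(-2 - -3 \right)} \right)} P{\left(8 \right)} = \left(4 - 2 \left(-2 - -3\right)\right) 8^{2} = \left(4 - 2 \left(-2 + 3\right)\right) 64 = \left(4 - 2\right) 64 = 2 \cdot 64 = 128$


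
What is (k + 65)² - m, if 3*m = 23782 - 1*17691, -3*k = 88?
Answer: -6824/9 ≈ -758.22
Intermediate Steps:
k = -88/3 (k = -⅓*88 = -88/3 ≈ -29.333)
m = 6091/3 (m = (23782 - 1*17691)/3 = (23782 - 17691)/3 = (⅓)*6091 = 6091/3 ≈ 2030.3)
(k + 65)² - m = (-88/3 + 65)² - 1*6091/3 = (107/3)² - 6091/3 = 11449/9 - 6091/3 = -6824/9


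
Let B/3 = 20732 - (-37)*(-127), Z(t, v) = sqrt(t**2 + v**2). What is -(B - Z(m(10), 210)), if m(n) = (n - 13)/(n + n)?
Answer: -48099 + 3*sqrt(1960001)/20 ≈ -47889.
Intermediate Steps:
m(n) = (-13 + n)/(2*n) (m(n) = (-13 + n)/((2*n)) = (-13 + n)*(1/(2*n)) = (-13 + n)/(2*n))
B = 48099 (B = 3*(20732 - (-37)*(-127)) = 3*(20732 - 1*4699) = 3*(20732 - 4699) = 3*16033 = 48099)
-(B - Z(m(10), 210)) = -(48099 - sqrt(((1/2)*(-13 + 10)/10)**2 + 210**2)) = -(48099 - sqrt(((1/2)*(1/10)*(-3))**2 + 44100)) = -(48099 - sqrt((-3/20)**2 + 44100)) = -(48099 - sqrt(9/400 + 44100)) = -(48099 - sqrt(17640009/400)) = -(48099 - 3*sqrt(1960001)/20) = -48099 + 3*sqrt(1960001)/20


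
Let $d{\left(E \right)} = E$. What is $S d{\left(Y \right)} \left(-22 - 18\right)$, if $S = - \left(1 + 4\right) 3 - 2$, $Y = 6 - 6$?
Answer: $0$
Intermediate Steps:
$Y = 0$ ($Y = 6 - 6 = 0$)
$S = -17$ ($S = - 5 \cdot 3 - 2 = \left(-1\right) 15 - 2 = -15 - 2 = -17$)
$S d{\left(Y \right)} \left(-22 - 18\right) = \left(-17\right) 0 \left(-22 - 18\right) = 0 \left(-40\right) = 0$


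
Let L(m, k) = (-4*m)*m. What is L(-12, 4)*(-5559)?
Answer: 3201984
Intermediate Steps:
L(m, k) = -4*m²
L(-12, 4)*(-5559) = -4*(-12)²*(-5559) = -4*144*(-5559) = -576*(-5559) = 3201984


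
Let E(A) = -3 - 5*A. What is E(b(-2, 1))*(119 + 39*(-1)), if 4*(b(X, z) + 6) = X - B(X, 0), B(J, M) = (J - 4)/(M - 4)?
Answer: 2510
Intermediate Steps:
B(J, M) = (-4 + J)/(-4 + M)
b(X, z) = -25/4 + 5*X/16 (b(X, z) = -6 + (X - (-4 + X)/(-4 + 0))/4 = -6 + (X - (-4 + X)/(-4))/4 = -6 + (X - (-1)*(-4 + X)/4)/4 = -6 + (X - (1 - X/4))/4 = -6 + (X + (-1 + X/4))/4 = -6 + (-1 + 5*X/4)/4 = -6 + (-¼ + 5*X/16) = -25/4 + 5*X/16)
E(b(-2, 1))*(119 + 39*(-1)) = (-3 - 5*(-25/4 + (5/16)*(-2)))*(119 + 39*(-1)) = (-3 - 5*(-25/4 - 5/8))*(119 - 39) = (-3 - 5*(-55/8))*80 = (-3 + 275/8)*80 = (251/8)*80 = 2510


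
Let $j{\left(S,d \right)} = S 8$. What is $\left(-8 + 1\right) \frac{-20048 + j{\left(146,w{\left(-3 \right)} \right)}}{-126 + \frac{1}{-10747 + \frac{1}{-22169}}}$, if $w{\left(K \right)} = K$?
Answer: $- \frac{4498164606720}{4288507559} \approx -1048.9$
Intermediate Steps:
$j{\left(S,d \right)} = 8 S$
$\left(-8 + 1\right) \frac{-20048 + j{\left(146,w{\left(-3 \right)} \right)}}{-126 + \frac{1}{-10747 + \frac{1}{-22169}}} = \left(-8 + 1\right) \frac{-20048 + 8 \cdot 146}{-126 + \frac{1}{-10747 + \frac{1}{-22169}}} = - 7 \frac{-20048 + 1168}{-126 + \frac{1}{-10747 - \frac{1}{22169}}} = - 7 \left(- \frac{18880}{-126 + \frac{1}{- \frac{238250244}{22169}}}\right) = - 7 \left(- \frac{18880}{-126 - \frac{22169}{238250244}}\right) = - 7 \left(- \frac{18880}{- \frac{30019552913}{238250244}}\right) = - 7 \left(\left(-18880\right) \left(- \frac{238250244}{30019552913}\right)\right) = \left(-7\right) \frac{4498164606720}{30019552913} = - \frac{4498164606720}{4288507559}$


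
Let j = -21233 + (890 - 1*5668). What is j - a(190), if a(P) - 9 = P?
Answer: -26210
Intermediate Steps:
a(P) = 9 + P
j = -26011 (j = -21233 + (890 - 5668) = -21233 - 4778 = -26011)
j - a(190) = -26011 - (9 + 190) = -26011 - 1*199 = -26011 - 199 = -26210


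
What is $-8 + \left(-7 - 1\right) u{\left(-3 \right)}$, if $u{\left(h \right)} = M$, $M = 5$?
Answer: $-48$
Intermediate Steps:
$u{\left(h \right)} = 5$
$-8 + \left(-7 - 1\right) u{\left(-3 \right)} = -8 + \left(-7 - 1\right) 5 = -8 - 40 = -48$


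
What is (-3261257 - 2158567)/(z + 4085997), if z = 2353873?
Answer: -2709912/3219935 ≈ -0.84160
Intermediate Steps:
(-3261257 - 2158567)/(z + 4085997) = (-3261257 - 2158567)/(2353873 + 4085997) = -5419824/6439870 = -5419824*1/6439870 = -2709912/3219935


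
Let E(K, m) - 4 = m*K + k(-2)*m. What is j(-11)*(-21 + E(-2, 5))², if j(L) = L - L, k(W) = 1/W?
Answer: 0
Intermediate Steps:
j(L) = 0
E(K, m) = 4 - m/2 + K*m (E(K, m) = 4 + (m*K + m/(-2)) = 4 + (K*m - m/2) = 4 + (-m/2 + K*m) = 4 - m/2 + K*m)
j(-11)*(-21 + E(-2, 5))² = 0*(-21 + (4 - ½*5 - 2*5))² = 0*(-21 + (4 - 5/2 - 10))² = 0*(-21 - 17/2)² = 0*(-59/2)² = 0*(3481/4) = 0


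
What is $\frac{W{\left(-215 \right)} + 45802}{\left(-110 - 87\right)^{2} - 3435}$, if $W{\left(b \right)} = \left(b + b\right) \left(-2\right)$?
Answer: $\frac{23331}{17687} \approx 1.3191$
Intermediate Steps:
$W{\left(b \right)} = - 4 b$ ($W{\left(b \right)} = 2 b \left(-2\right) = - 4 b$)
$\frac{W{\left(-215 \right)} + 45802}{\left(-110 - 87\right)^{2} - 3435} = \frac{\left(-4\right) \left(-215\right) + 45802}{\left(-110 - 87\right)^{2} - 3435} = \frac{860 + 45802}{\left(-197\right)^{2} - 3435} = \frac{46662}{38809 - 3435} = \frac{46662}{35374} = 46662 \cdot \frac{1}{35374} = \frac{23331}{17687}$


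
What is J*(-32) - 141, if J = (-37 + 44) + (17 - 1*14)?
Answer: -461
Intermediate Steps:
J = 10 (J = 7 + (17 - 14) = 7 + 3 = 10)
J*(-32) - 141 = 10*(-32) - 141 = -320 - 141 = -461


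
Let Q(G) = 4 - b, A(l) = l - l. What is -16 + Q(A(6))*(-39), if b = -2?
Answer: -250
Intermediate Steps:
A(l) = 0
Q(G) = 6 (Q(G) = 4 - 1*(-2) = 4 + 2 = 6)
-16 + Q(A(6))*(-39) = -16 + 6*(-39) = -16 - 234 = -250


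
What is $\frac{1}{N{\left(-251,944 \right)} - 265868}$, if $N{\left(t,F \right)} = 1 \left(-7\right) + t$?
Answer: $- \frac{1}{266126} \approx -3.7576 \cdot 10^{-6}$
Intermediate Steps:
$N{\left(t,F \right)} = -7 + t$
$\frac{1}{N{\left(-251,944 \right)} - 265868} = \frac{1}{\left(-7 - 251\right) - 265868} = \frac{1}{-258 - 265868} = \frac{1}{-266126} = - \frac{1}{266126}$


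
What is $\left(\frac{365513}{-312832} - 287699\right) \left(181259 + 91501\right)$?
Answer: $- \frac{3068612021566695}{39104} \approx -7.8473 \cdot 10^{10}$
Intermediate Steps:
$\left(\frac{365513}{-312832} - 287699\right) \left(181259 + 91501\right) = \left(365513 \left(- \frac{1}{312832}\right) - 287699\right) 272760 = \left(- \frac{365513}{312832} - 287699\right) 272760 = \left(- \frac{90001819081}{312832}\right) 272760 = - \frac{3068612021566695}{39104}$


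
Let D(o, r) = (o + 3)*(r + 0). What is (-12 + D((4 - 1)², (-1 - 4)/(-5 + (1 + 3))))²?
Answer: 2304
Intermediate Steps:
D(o, r) = r*(3 + o) (D(o, r) = (3 + o)*r = r*(3 + o))
(-12 + D((4 - 1)², (-1 - 4)/(-5 + (1 + 3))))² = (-12 + ((-1 - 4)/(-5 + (1 + 3)))*(3 + (4 - 1)²))² = (-12 + (-5/(-5 + 4))*(3 + 3²))² = (-12 + (-5/(-1))*(3 + 9))² = (-12 - 5*(-1)*12)² = (-12 + 5*12)² = (-12 + 60)² = 48² = 2304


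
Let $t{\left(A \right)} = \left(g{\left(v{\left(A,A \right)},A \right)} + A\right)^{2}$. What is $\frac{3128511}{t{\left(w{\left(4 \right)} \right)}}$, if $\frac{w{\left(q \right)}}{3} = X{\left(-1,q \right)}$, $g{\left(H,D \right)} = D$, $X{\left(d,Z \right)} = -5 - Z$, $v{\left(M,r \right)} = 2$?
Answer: $\frac{1042837}{972} \approx 1072.9$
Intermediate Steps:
$w{\left(q \right)} = -15 - 3 q$ ($w{\left(q \right)} = 3 \left(-5 - q\right) = -15 - 3 q$)
$t{\left(A \right)} = 4 A^{2}$ ($t{\left(A \right)} = \left(A + A\right)^{2} = \left(2 A\right)^{2} = 4 A^{2}$)
$\frac{3128511}{t{\left(w{\left(4 \right)} \right)}} = \frac{3128511}{4 \left(-15 - 12\right)^{2}} = \frac{3128511}{4 \left(-27\right)^{2}} = \frac{3128511}{4 \cdot 729} = \frac{3128511}{2916} = 3128511 \cdot \frac{1}{2916} = \frac{1042837}{972}$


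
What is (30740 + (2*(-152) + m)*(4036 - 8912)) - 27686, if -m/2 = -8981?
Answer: -86097354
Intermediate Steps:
m = 17962 (m = -2*(-8981) = 17962)
(30740 + (2*(-152) + m)*(4036 - 8912)) - 27686 = (30740 + (2*(-152) + 17962)*(4036 - 8912)) - 27686 = (30740 + (-304 + 17962)*(-4876)) - 27686 = (30740 + 17658*(-4876)) - 27686 = (30740 - 86100408) - 27686 = -86069668 - 27686 = -86097354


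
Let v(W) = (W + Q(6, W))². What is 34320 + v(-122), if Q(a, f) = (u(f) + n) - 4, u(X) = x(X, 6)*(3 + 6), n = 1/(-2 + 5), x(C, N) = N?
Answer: 355105/9 ≈ 39456.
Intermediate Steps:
n = ⅓ (n = 1/3 = ⅓ ≈ 0.33333)
u(X) = 54 (u(X) = 6*(3 + 6) = 6*9 = 54)
Q(a, f) = 151/3 (Q(a, f) = (54 + ⅓) - 4 = 163/3 - 4 = 151/3)
v(W) = (151/3 + W)² (v(W) = (W + 151/3)² = (151/3 + W)²)
34320 + v(-122) = 34320 + (151 + 3*(-122))²/9 = 34320 + (151 - 366)²/9 = 34320 + (⅑)*(-215)² = 34320 + (⅑)*46225 = 34320 + 46225/9 = 355105/9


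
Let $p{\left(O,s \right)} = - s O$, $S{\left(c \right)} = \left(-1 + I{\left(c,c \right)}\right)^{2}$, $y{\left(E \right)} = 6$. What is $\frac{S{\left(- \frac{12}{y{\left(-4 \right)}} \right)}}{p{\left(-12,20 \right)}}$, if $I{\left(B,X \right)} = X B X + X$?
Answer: $\frac{121}{240} \approx 0.50417$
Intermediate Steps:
$I{\left(B,X \right)} = X + B X^{2}$ ($I{\left(B,X \right)} = B X X + X = B X^{2} + X = X + B X^{2}$)
$S{\left(c \right)} = \left(-1 + c \left(1 + c^{2}\right)\right)^{2}$ ($S{\left(c \right)} = \left(-1 + c \left(1 + c c\right)\right)^{2} = \left(-1 + c \left(1 + c^{2}\right)\right)^{2}$)
$p{\left(O,s \right)} = - O s$
$\frac{S{\left(- \frac{12}{y{\left(-4 \right)}} \right)}}{p{\left(-12,20 \right)}} = \frac{\left(-1 - \frac{12}{6} + \left(- \frac{12}{6}\right)^{3}\right)^{2}}{\left(-1\right) \left(-12\right) 20} = \frac{\left(-1 - 2 + \left(\left(-12\right) \frac{1}{6}\right)^{3}\right)^{2}}{240} = \left(-1 - 2 + \left(-2\right)^{3}\right)^{2} \cdot \frac{1}{240} = \left(-1 - 2 - 8\right)^{2} \cdot \frac{1}{240} = \left(-11\right)^{2} \cdot \frac{1}{240} = 121 \cdot \frac{1}{240} = \frac{121}{240}$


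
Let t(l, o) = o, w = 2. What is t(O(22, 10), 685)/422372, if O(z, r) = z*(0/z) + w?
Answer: 685/422372 ≈ 0.0016218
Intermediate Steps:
O(z, r) = 2 (O(z, r) = z*(0/z) + 2 = z*0 + 2 = 0 + 2 = 2)
t(O(22, 10), 685)/422372 = 685/422372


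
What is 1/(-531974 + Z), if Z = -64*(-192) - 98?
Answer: -1/519784 ≈ -1.9239e-6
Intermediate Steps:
Z = 12190 (Z = 12288 - 98 = 12190)
1/(-531974 + Z) = 1/(-531974 + 12190) = 1/(-519784) = -1/519784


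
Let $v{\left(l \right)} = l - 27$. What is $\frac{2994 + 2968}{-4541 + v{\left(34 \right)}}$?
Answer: $- \frac{2981}{2267} \approx -1.315$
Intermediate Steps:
$v{\left(l \right)} = -27 + l$
$\frac{2994 + 2968}{-4541 + v{\left(34 \right)}} = \frac{2994 + 2968}{-4541 + \left(-27 + 34\right)} = \frac{5962}{-4541 + 7} = \frac{5962}{-4534} = 5962 \left(- \frac{1}{4534}\right) = - \frac{2981}{2267}$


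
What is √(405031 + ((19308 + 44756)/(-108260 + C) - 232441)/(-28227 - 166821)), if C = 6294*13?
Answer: √8310453808984999887754/143241084 ≈ 636.42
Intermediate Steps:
C = 81822
√(405031 + ((19308 + 44756)/(-108260 + C) - 232441)/(-28227 - 166821)) = √(405031 + ((19308 + 44756)/(-108260 + 81822) - 232441)/(-28227 - 166821)) = √(405031 + (64064/(-26438) - 232441)/(-195048)) = √(405031 + (64064*(-1/26438) - 232441)*(-1/195048)) = √(405031 + (-32032/13219 - 232441)*(-1/195048)) = √(405031 - 3072669611/13219*(-1/195048)) = √(405031 + 3072669611/2578339512) = √(1044310503554483/2578339512) = √8310453808984999887754/143241084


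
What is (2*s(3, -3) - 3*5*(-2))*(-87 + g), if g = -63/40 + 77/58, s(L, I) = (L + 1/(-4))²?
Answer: -36535727/9280 ≈ -3937.0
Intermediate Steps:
s(L, I) = (-¼ + L)² (s(L, I) = (L - ¼)² = (-¼ + L)²)
g = -287/1160 (g = -63*1/40 + 77*(1/58) = -63/40 + 77/58 = -287/1160 ≈ -0.24741)
(2*s(3, -3) - 3*5*(-2))*(-87 + g) = (2*((-1 + 4*3)²/16) - 3*5*(-2))*(-87 - 287/1160) = (2*((-1 + 12)²/16) - 15*(-2))*(-101207/1160) = (2*((1/16)*11²) + 30)*(-101207/1160) = (2*((1/16)*121) + 30)*(-101207/1160) = (2*(121/16) + 30)*(-101207/1160) = (121/8 + 30)*(-101207/1160) = (361/8)*(-101207/1160) = -36535727/9280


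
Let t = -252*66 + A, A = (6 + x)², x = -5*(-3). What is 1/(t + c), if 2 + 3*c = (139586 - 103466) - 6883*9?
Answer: -3/74402 ≈ -4.0321e-5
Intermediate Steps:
x = 15
A = 441 (A = (6 + 15)² = 21² = 441)
t = -16191 (t = -252*66 + 441 = -16632 + 441 = -16191)
c = -25829/3 (c = -⅔ + ((139586 - 103466) - 6883*9)/3 = -⅔ + (36120 - 61947)/3 = -⅔ + (⅓)*(-25827) = -⅔ - 8609 = -25829/3 ≈ -8609.7)
1/(t + c) = 1/(-16191 - 25829/3) = 1/(-74402/3) = -3/74402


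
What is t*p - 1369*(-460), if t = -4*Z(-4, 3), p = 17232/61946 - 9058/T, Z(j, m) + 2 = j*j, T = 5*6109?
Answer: 595779274427884/946070285 ≈ 6.2974e+5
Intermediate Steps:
T = 30545
Z(j, m) = -2 + j² (Z(j, m) = -2 + j*j = -2 + j²)
p = -17377714/946070285 (p = 17232/61946 - 9058/30545 = 17232*(1/61946) - 9058*1/30545 = 8616/30973 - 9058/30545 = -17377714/946070285 ≈ -0.018368)
t = -56 (t = -4*(-2 + (-4)²) = -4*(-2 + 16) = -4*14 = -56)
t*p - 1369*(-460) = -56*(-17377714/946070285) - 1369*(-460) = 973151984/946070285 - 1*(-629740) = 973151984/946070285 + 629740 = 595779274427884/946070285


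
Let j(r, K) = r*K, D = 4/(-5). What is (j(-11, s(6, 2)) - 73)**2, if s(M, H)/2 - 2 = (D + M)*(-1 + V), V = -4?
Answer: 207025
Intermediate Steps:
D = -4/5 (D = 4*(-1/5) = -4/5 ≈ -0.80000)
s(M, H) = 12 - 10*M (s(M, H) = 4 + 2*((-4/5 + M)*(-1 - 4)) = 4 + 2*((-4/5 + M)*(-5)) = 4 + 2*(4 - 5*M) = 4 + (8 - 10*M) = 12 - 10*M)
j(r, K) = K*r
(j(-11, s(6, 2)) - 73)**2 = ((12 - 10*6)*(-11) - 73)**2 = ((12 - 60)*(-11) - 73)**2 = (-48*(-11) - 73)**2 = (528 - 73)**2 = 455**2 = 207025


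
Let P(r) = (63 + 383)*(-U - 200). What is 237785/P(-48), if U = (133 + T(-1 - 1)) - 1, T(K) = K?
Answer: -47557/29436 ≈ -1.6156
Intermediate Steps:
U = 130 (U = (133 + (-1 - 1)) - 1 = (133 - 2) - 1 = 131 - 1 = 130)
P(r) = -147180 (P(r) = (63 + 383)*(-1*130 - 200) = 446*(-130 - 200) = 446*(-330) = -147180)
237785/P(-48) = 237785/(-147180) = 237785*(-1/147180) = -47557/29436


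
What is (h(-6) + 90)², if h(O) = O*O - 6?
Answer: 14400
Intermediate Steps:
h(O) = -6 + O² (h(O) = O² - 6 = -6 + O²)
(h(-6) + 90)² = ((-6 + (-6)²) + 90)² = ((-6 + 36) + 90)² = (30 + 90)² = 120² = 14400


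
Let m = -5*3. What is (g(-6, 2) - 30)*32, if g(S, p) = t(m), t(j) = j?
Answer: -1440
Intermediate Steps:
m = -15
g(S, p) = -15
(g(-6, 2) - 30)*32 = (-15 - 30)*32 = -45*32 = -1440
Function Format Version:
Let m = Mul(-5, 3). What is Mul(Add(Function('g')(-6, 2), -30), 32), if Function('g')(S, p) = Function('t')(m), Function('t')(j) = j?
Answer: -1440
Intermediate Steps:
m = -15
Function('g')(S, p) = -15
Mul(Add(Function('g')(-6, 2), -30), 32) = Mul(Add(-15, -30), 32) = Mul(-45, 32) = -1440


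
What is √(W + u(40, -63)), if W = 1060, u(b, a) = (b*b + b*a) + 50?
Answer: √190 ≈ 13.784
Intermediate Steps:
u(b, a) = 50 + b² + a*b (u(b, a) = (b² + a*b) + 50 = 50 + b² + a*b)
√(W + u(40, -63)) = √(1060 + (50 + 40² - 63*40)) = √(1060 + (50 + 1600 - 2520)) = √(1060 - 870) = √190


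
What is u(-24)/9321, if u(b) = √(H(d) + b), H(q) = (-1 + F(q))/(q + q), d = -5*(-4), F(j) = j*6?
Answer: 29*I*√10/186420 ≈ 0.00049193*I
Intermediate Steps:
F(j) = 6*j
d = 20
H(q) = (-1 + 6*q)/(2*q) (H(q) = (-1 + 6*q)/(q + q) = (-1 + 6*q)/((2*q)) = (-1 + 6*q)*(1/(2*q)) = (-1 + 6*q)/(2*q))
u(b) = √(119/40 + b) (u(b) = √((3 - ½/20) + b) = √((3 - ½*1/20) + b) = √((3 - 1/40) + b) = √(119/40 + b))
u(-24)/9321 = (√(1190 + 400*(-24))/20)/9321 = (√(1190 - 9600)/20)*(1/9321) = (√(-8410)/20)*(1/9321) = ((29*I*√10)/20)*(1/9321) = (29*I*√10/20)*(1/9321) = 29*I*√10/186420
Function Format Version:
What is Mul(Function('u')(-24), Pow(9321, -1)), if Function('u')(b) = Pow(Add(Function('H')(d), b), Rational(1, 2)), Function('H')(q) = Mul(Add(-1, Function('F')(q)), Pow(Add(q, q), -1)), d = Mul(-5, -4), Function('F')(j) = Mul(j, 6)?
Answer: Mul(Rational(29, 186420), I, Pow(10, Rational(1, 2))) ≈ Mul(0.00049193, I)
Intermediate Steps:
Function('F')(j) = Mul(6, j)
d = 20
Function('H')(q) = Mul(Rational(1, 2), Pow(q, -1), Add(-1, Mul(6, q))) (Function('H')(q) = Mul(Add(-1, Mul(6, q)), Pow(Add(q, q), -1)) = Mul(Add(-1, Mul(6, q)), Pow(Mul(2, q), -1)) = Mul(Add(-1, Mul(6, q)), Mul(Rational(1, 2), Pow(q, -1))) = Mul(Rational(1, 2), Pow(q, -1), Add(-1, Mul(6, q))))
Function('u')(b) = Pow(Add(Rational(119, 40), b), Rational(1, 2)) (Function('u')(b) = Pow(Add(Add(3, Mul(Rational(-1, 2), Pow(20, -1))), b), Rational(1, 2)) = Pow(Add(Add(3, Mul(Rational(-1, 2), Rational(1, 20))), b), Rational(1, 2)) = Pow(Add(Add(3, Rational(-1, 40)), b), Rational(1, 2)) = Pow(Add(Rational(119, 40), b), Rational(1, 2)))
Mul(Function('u')(-24), Pow(9321, -1)) = Mul(Mul(Rational(1, 20), Pow(Add(1190, Mul(400, -24)), Rational(1, 2))), Pow(9321, -1)) = Mul(Mul(Rational(1, 20), Pow(Add(1190, -9600), Rational(1, 2))), Rational(1, 9321)) = Mul(Mul(Rational(1, 20), Pow(-8410, Rational(1, 2))), Rational(1, 9321)) = Mul(Mul(Rational(1, 20), Mul(29, I, Pow(10, Rational(1, 2)))), Rational(1, 9321)) = Mul(Mul(Rational(29, 20), I, Pow(10, Rational(1, 2))), Rational(1, 9321)) = Mul(Rational(29, 186420), I, Pow(10, Rational(1, 2)))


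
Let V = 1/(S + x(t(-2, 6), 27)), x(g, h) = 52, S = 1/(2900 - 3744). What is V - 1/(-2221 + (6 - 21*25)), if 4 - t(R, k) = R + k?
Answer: 2356447/120250380 ≈ 0.019596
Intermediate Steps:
t(R, k) = 4 - R - k (t(R, k) = 4 - (R + k) = 4 + (-R - k) = 4 - R - k)
S = -1/844 (S = 1/(-844) = -1/844 ≈ -0.0011848)
V = 844/43887 (V = 1/(-1/844 + 52) = 1/(43887/844) = 844/43887 ≈ 0.019231)
V - 1/(-2221 + (6 - 21*25)) = 844/43887 - 1/(-2221 + (6 - 21*25)) = 844/43887 - 1/(-2221 + (6 - 525)) = 844/43887 - 1/(-2221 - 519) = 844/43887 - 1/(-2740) = 844/43887 - 1*(-1/2740) = 844/43887 + 1/2740 = 2356447/120250380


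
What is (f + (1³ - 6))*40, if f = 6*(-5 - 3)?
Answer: -2120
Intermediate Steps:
f = -48 (f = 6*(-8) = -48)
(f + (1³ - 6))*40 = (-48 + (1³ - 6))*40 = (-48 + (1 - 6))*40 = (-48 - 5)*40 = -53*40 = -2120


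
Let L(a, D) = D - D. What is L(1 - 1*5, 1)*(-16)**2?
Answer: 0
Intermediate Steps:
L(a, D) = 0
L(1 - 1*5, 1)*(-16)**2 = 0*(-16)**2 = 0*256 = 0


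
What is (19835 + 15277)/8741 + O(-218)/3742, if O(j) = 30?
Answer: 65825667/16354411 ≈ 4.0249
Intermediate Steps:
(19835 + 15277)/8741 + O(-218)/3742 = (19835 + 15277)/8741 + 30/3742 = 35112*(1/8741) + 30*(1/3742) = 35112/8741 + 15/1871 = 65825667/16354411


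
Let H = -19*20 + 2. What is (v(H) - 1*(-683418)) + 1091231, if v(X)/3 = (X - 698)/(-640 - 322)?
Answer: 853607783/481 ≈ 1.7747e+6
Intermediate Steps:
H = -378 (H = -380 + 2 = -378)
v(X) = 1047/481 - 3*X/962 (v(X) = 3*((X - 698)/(-640 - 322)) = 3*((-698 + X)/(-962)) = 3*((-698 + X)*(-1/962)) = 3*(349/481 - X/962) = 1047/481 - 3*X/962)
(v(H) - 1*(-683418)) + 1091231 = ((1047/481 - 3/962*(-378)) - 1*(-683418)) + 1091231 = ((1047/481 + 567/481) + 683418) + 1091231 = (1614/481 + 683418) + 1091231 = 328725672/481 + 1091231 = 853607783/481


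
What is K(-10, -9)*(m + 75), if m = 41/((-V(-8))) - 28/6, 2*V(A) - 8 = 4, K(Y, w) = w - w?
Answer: 0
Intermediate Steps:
K(Y, w) = 0
V(A) = 6 (V(A) = 4 + (½)*4 = 4 + 2 = 6)
m = -23/2 (m = 41/((-1*6)) - 28/6 = 41/(-6) - 28*⅙ = 41*(-⅙) - 14/3 = -41/6 - 14/3 = -23/2 ≈ -11.500)
K(-10, -9)*(m + 75) = 0*(-23/2 + 75) = 0*(127/2) = 0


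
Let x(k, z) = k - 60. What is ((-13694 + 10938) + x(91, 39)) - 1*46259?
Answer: -48984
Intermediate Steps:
x(k, z) = -60 + k
((-13694 + 10938) + x(91, 39)) - 1*46259 = ((-13694 + 10938) + (-60 + 91)) - 1*46259 = (-2756 + 31) - 46259 = -2725 - 46259 = -48984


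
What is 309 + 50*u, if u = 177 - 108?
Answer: 3759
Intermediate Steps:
u = 69
309 + 50*u = 309 + 50*69 = 309 + 3450 = 3759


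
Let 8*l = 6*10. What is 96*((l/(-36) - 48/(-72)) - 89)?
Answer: -8500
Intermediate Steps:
l = 15/2 (l = (6*10)/8 = (1/8)*60 = 15/2 ≈ 7.5000)
96*((l/(-36) - 48/(-72)) - 89) = 96*(((15/2)/(-36) - 48/(-72)) - 89) = 96*(((15/2)*(-1/36) - 48*(-1/72)) - 89) = 96*((-5/24 + 2/3) - 89) = 96*(11/24 - 89) = 96*(-2125/24) = -8500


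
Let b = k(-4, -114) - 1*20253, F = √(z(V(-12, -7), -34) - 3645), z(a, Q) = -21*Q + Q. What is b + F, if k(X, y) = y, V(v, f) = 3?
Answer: -20367 + I*√2965 ≈ -20367.0 + 54.452*I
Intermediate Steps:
z(a, Q) = -20*Q
F = I*√2965 (F = √(-20*(-34) - 3645) = √(680 - 3645) = √(-2965) = I*√2965 ≈ 54.452*I)
b = -20367 (b = -114 - 1*20253 = -114 - 20253 = -20367)
b + F = -20367 + I*√2965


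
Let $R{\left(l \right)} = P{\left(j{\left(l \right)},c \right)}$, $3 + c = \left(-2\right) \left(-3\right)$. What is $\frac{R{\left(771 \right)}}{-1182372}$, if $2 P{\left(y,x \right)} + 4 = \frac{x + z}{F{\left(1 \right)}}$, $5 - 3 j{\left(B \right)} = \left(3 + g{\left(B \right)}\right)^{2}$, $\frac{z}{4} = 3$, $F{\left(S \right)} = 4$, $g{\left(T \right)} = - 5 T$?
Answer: $\frac{1}{9458976} \approx 1.0572 \cdot 10^{-7}$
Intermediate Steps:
$z = 12$ ($z = 4 \cdot 3 = 12$)
$j{\left(B \right)} = \frac{5}{3} - \frac{\left(3 - 5 B\right)^{2}}{3}$
$c = 3$ ($c = -3 - -6 = -3 + 6 = 3$)
$P{\left(y,x \right)} = - \frac{1}{2} + \frac{x}{8}$ ($P{\left(y,x \right)} = -2 + \frac{\left(x + 12\right) \frac{1}{4}}{2} = -2 + \frac{\left(12 + x\right) \frac{1}{4}}{2} = -2 + \frac{3 + \frac{x}{4}}{2} = -2 + \left(\frac{3}{2} + \frac{x}{8}\right) = - \frac{1}{2} + \frac{x}{8}$)
$R{\left(l \right)} = - \frac{1}{8}$ ($R{\left(l \right)} = - \frac{1}{2} + \frac{1}{8} \cdot 3 = - \frac{1}{2} + \frac{3}{8} = - \frac{1}{8}$)
$\frac{R{\left(771 \right)}}{-1182372} = - \frac{1}{8 \left(-1182372\right)} = \left(- \frac{1}{8}\right) \left(- \frac{1}{1182372}\right) = \frac{1}{9458976}$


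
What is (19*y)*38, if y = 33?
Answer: 23826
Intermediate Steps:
(19*y)*38 = (19*33)*38 = 627*38 = 23826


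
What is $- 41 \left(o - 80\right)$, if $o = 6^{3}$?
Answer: $-5576$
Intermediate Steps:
$o = 216$
$- 41 \left(o - 80\right) = - 41 \left(216 - 80\right) = \left(-41\right) 136 = -5576$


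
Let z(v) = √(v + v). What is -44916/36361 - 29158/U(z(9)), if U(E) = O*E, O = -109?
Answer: -44916/36361 + 14579*√2/327 ≈ 61.816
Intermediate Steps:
z(v) = √2*√v (z(v) = √(2*v) = √2*√v)
U(E) = -109*E
-44916/36361 - 29158/U(z(9)) = -44916/36361 - 29158*(-√2/654) = -44916/36361 - (-14579)*√2/327 = -44916/36361 + 14579*√2/327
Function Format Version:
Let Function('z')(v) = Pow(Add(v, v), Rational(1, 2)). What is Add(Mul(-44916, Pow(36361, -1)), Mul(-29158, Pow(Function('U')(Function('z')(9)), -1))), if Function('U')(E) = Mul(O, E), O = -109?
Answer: Add(Rational(-44916, 36361), Mul(Rational(14579, 327), Pow(2, Rational(1, 2)))) ≈ 61.816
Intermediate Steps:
Function('z')(v) = Mul(Pow(2, Rational(1, 2)), Pow(v, Rational(1, 2))) (Function('z')(v) = Pow(Mul(2, v), Rational(1, 2)) = Mul(Pow(2, Rational(1, 2)), Pow(v, Rational(1, 2))))
Function('U')(E) = Mul(-109, E)
Add(Mul(-44916, Pow(36361, -1)), Mul(-29158, Pow(Function('U')(Function('z')(9)), -1))) = Add(Mul(-44916, Pow(36361, -1)), Mul(-29158, Pow(Mul(-109, Mul(Pow(2, Rational(1, 2)), Pow(9, Rational(1, 2)))), -1))) = Add(Mul(-44916, Rational(1, 36361)), Mul(-29158, Pow(Mul(-109, Mul(Pow(2, Rational(1, 2)), 3)), -1))) = Add(Rational(-44916, 36361), Mul(-29158, Pow(Mul(-109, Mul(3, Pow(2, Rational(1, 2)))), -1))) = Add(Rational(-44916, 36361), Mul(-29158, Pow(Mul(-327, Pow(2, Rational(1, 2))), -1))) = Add(Rational(-44916, 36361), Mul(-29158, Mul(Rational(-1, 654), Pow(2, Rational(1, 2))))) = Add(Rational(-44916, 36361), Mul(Rational(14579, 327), Pow(2, Rational(1, 2))))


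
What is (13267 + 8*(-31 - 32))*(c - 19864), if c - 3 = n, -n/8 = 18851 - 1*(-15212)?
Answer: -3731454495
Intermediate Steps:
n = -272504 (n = -8*(18851 - 1*(-15212)) = -8*(18851 + 15212) = -8*34063 = -272504)
c = -272501 (c = 3 - 272504 = -272501)
(13267 + 8*(-31 - 32))*(c - 19864) = (13267 + 8*(-31 - 32))*(-272501 - 19864) = (13267 + 8*(-63))*(-292365) = (13267 - 504)*(-292365) = 12763*(-292365) = -3731454495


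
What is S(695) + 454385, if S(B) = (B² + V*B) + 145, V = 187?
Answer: 1067520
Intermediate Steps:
S(B) = 145 + B² + 187*B (S(B) = (B² + 187*B) + 145 = 145 + B² + 187*B)
S(695) + 454385 = (145 + 695² + 187*695) + 454385 = (145 + 483025 + 129965) + 454385 = 613135 + 454385 = 1067520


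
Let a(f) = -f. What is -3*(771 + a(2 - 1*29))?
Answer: -2394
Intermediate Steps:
-3*(771 + a(2 - 1*29)) = -3*(771 - (2 - 1*29)) = -3*(771 - (2 - 29)) = -3*(771 - 1*(-27)) = -3*(771 + 27) = -3*798 = -2394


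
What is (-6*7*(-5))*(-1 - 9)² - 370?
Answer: 20630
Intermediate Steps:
(-6*7*(-5))*(-1 - 9)² - 370 = -42*(-5)*(-10)² - 370 = 210*100 - 370 = 21000 - 370 = 20630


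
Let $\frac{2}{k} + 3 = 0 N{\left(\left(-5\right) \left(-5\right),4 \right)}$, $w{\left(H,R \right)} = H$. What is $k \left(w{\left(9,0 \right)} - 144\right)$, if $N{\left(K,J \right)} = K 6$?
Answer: $90$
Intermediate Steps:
$N{\left(K,J \right)} = 6 K$
$k = - \frac{2}{3}$ ($k = \frac{2}{-3 + 0 \cdot 6 \left(\left(-5\right) \left(-5\right)\right)} = \frac{2}{-3 + 0 \cdot 6 \cdot 25} = \frac{2}{-3 + 0 \cdot 150} = \frac{2}{-3 + 0} = \frac{2}{-3} = 2 \left(- \frac{1}{3}\right) = - \frac{2}{3} \approx -0.66667$)
$k \left(w{\left(9,0 \right)} - 144\right) = - \frac{2 \left(9 - 144\right)}{3} = \left(- \frac{2}{3}\right) \left(-135\right) = 90$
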